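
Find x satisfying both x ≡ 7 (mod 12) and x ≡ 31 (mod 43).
31

Using Chinese Remainder Theorem:
M = 12 × 43 = 516
M1 = 43, M2 = 12
y1 = 43^(-1) mod 12 = 7
y2 = 12^(-1) mod 43 = 18
x = (7×43×7 + 31×12×18) mod 516 = 31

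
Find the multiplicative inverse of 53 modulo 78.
53

gcd(53, 78) = 1, so the inverse exists.
Extended Euclidean algorithm on (78, 53):
78 = 1 × 53 + 25  ⟹  25 = (1)·78 + (-1)·53
53 = 2 × 25 + 3  ⟹  3 = (-2)·78 + (3)·53
25 = 8 × 3 + 1  ⟹  1 = (17)·78 + (-25)·53
So (-25)·53 ≡ 1 (mod 78), i.e. 53^(-1) ≡ -25 ≡ 53 (mod 78).
Check: 53 × 53 = 2809 ≡ 1 (mod 78)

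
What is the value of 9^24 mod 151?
84

Repeated squaring. Binary of 24 = 11000.
9^1 ≡ 9 (mod 151); 9^2 ≡ 81 (mod 151); 9^4 ≡ 68 (mod 151); 9^8 ≡ 94 (mod 151); 9^16 ≡ 78 (mod 151)
9^24 = 9^8 × 9^16 ≡ 84 (mod 151)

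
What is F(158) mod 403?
114

Matrix identity: Q^n = [[F_(n+1), F_n], [F_n, F_(n-1)]] with Q = [[1,1],[1,0]].
n = 158 = 10011110₂. Square-and-multiply, entries mod 403:
Q^1 = [[1,1],[1,0]]
Q^2 = (Q^1)² = [[2,1],[1,1]]
Q^4 = (Q^2)² = [[5,3],[3,2]]
Q^9 = (Q^4)²·Q = [[55,34],[34,21]]
Q^19 = (Q^9)²·Q = [[317,151],[151,166]]
Q^39 = (Q^19)²·Q = [[365,375],[375,393]]
Q^79 = (Q^39)²·Q = [[348,213],[213,135]]
Q^158 = (Q^79)² = [[34,114],[114,323]]
F_158 mod 403 = Q^158[0][1] = 114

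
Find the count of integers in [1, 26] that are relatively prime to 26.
12

26 = 2 × 13
φ(n) = n × ∏(1 - 1/p) for each prime p dividing n
φ(26) = 26 × (1 - 1/2) × (1 - 1/13) = 12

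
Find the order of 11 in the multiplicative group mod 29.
28

29 is prime, so ord(11) divides φ(29) = 28.
Divisors of 28: 1, 2, 4, 7, 14, 28.
Repeated squaring: 11^1 ≡ 11, 11^2 ≡ 5, 11^4 ≡ 25, 11^8 ≡ 16, 11^16 ≡ 24 (mod 29).
Test 11^d mod 29 for each divisor d in increasing order:
11^1 ≡ 11
11^2 ≡ 5
11^4 ≡ 25
11^7 = 11^4·11^2·11^1 ≡ 12
11^14 = 11^8·11^4·11^2 ≡ 28
11^28 = 11^16·11^8·11^4 ≡ 1  ← first divisor giving 1
The order is 28.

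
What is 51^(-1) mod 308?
151

gcd(51, 308) = 1, so the inverse exists.
Extended Euclidean algorithm on (308, 51):
308 = 6 × 51 + 2  ⟹  2 = (1)·308 + (-6)·51
51 = 25 × 2 + 1  ⟹  1 = (-25)·308 + (151)·51
So (151)·51 ≡ 1 (mod 308), i.e. 51^(-1) ≡ 151 (mod 308).
Check: 51 × 151 = 7701 ≡ 1 (mod 308)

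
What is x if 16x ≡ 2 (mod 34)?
x ≡ 15 (mod 17)

gcd(16, 34) = 2, which divides 2, so solutions exist.
Divide through by 2: 8x ≡ 1 (mod 17).
Find 8^(-1) mod 17 by the extended Euclidean algorithm:
17 = 2 × 8 + 1  ⟹  1 = (1)·17 + (-2)·8
So (-2)·8 ≡ 1 (mod 17), i.e. 8^(-1) ≡ -2 ≡ 15 (mod 17).
x ≡ 15 × 1 = 15 ≡ 15 (mod 17).
Check: 16 × 15 = 240 ≡ 2 (mod 34).
x ≡ 15 (mod 17), giving 2 solutions mod 34.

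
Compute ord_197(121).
98

197 is prime, so ord(121) divides φ(197) = 196.
Divisors of 196: 1, 2, 4, 7, 14, 28, 49, 98, 196.
Repeated squaring: 121^1 ≡ 121, 121^2 ≡ 63, 121^4 ≡ 29, 121^8 ≡ 53, 121^16 ≡ 51, 121^32 ≡ 40, 121^64 ≡ 24, 121^128 ≡ 182 (mod 197).
Test 121^d mod 197 for each divisor d in increasing order:
121^1 ≡ 121
121^2 ≡ 63
121^4 ≡ 29
121^7 = 121^4·121^2·121^1 ≡ 33
121^14 = 121^8·121^4·121^2 ≡ 104
121^28 = 121^16·121^8·121^4 ≡ 178
121^49 = 121^32·121^16·121^1 ≡ 196
121^98 = 121^64·121^32·121^2 ≡ 1  ← first divisor giving 1
The order is 98.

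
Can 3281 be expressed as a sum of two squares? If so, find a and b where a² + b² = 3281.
16² + 55² (a=16, b=55)

Factorization: 3281 = 17 × 193
By Fermat: n is sum of two squares iff every prime p ≡ 3 (mod 4) appears to even power.
All primes ≡ 3 (mod 4) appear to even power.
Search a = 0, 1, 2, … for 3281 - a² a perfect square: first hit at a = 16: 3281 - 256 = 3025 = 55².
3281 = 16² + 55² = 256 + 3025 ✓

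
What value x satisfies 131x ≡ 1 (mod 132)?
131

gcd(131, 132) = 1, so the inverse exists.
Extended Euclidean algorithm on (132, 131):
132 = 1 × 131 + 1  ⟹  1 = (1)·132 + (-1)·131
So (-1)·131 ≡ 1 (mod 132), i.e. 131^(-1) ≡ -1 ≡ 131 (mod 132).
Check: 131 × 131 = 17161 ≡ 1 (mod 132)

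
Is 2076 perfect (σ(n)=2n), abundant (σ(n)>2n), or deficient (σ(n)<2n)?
abundant

Proper divisors of 2076: sum = 1 + 2 + 3 + 4 + 6 + 12 + 173 + 346 + 519 + 692 + 1038 = 2796
Since 2796 > 2076, 2076 is abundant.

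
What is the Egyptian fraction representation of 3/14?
1/5 + 1/70

Greedy algorithm:
3/14: ceiling(14/3) = 5, use 1/5
1/70: ceiling(70/1) = 70, use 1/70
Result: 3/14 = 1/5 + 1/70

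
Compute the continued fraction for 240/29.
[8; 3, 1, 1, 1, 2]

Euclidean algorithm steps:
240 = 8 × 29 + 8
29 = 3 × 8 + 5
8 = 1 × 5 + 3
5 = 1 × 3 + 2
3 = 1 × 2 + 1
2 = 2 × 1 + 0
Continued fraction: [8; 3, 1, 1, 1, 2]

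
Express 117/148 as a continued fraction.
[0; 1, 3, 1, 3, 2, 3]

Euclidean algorithm steps:
117 = 0 × 148 + 117
148 = 1 × 117 + 31
117 = 3 × 31 + 24
31 = 1 × 24 + 7
24 = 3 × 7 + 3
7 = 2 × 3 + 1
3 = 3 × 1 + 0
Continued fraction: [0; 1, 3, 1, 3, 2, 3]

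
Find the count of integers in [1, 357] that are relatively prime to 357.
192

357 = 3 × 7 × 17
φ(n) = n × ∏(1 - 1/p) for each prime p dividing n
φ(357) = 357 × (1 - 1/3) × (1 - 1/7) × (1 - 1/17) = 192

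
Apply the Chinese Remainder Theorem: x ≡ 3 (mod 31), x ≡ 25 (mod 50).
375

Using Chinese Remainder Theorem:
M = 31 × 50 = 1550
M1 = 50, M2 = 31
y1 = 50^(-1) mod 31 = 18
y2 = 31^(-1) mod 50 = 21
x = (3×50×18 + 25×31×21) mod 1550 = 375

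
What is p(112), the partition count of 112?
761002156

p(n) counts ways to write n as a sum of positive integers (order ignored).
Euler's pentagonal recurrence: p(k) = p(k-1) + p(k-2) - p(k-5) - p(k-7) + p(k-12) + p(k-15) - ... (offsets j(3j∓1)/2, signs ++--, p(0)=1, p(<0)=0).
DP table for k = 0..111: p(0)=1, p(1)=1, p(2)=2, p(3)=3, p(4)=5, p(5)=7, p(6)=11, p(7)=15, p(8)=22, p(9)=30, p(10)=42, p(11)=56, p(12)=77, p(13)=101, p(14)=135, p(15)=176, p(16)=231, p(17)=297, p(18)=385, p(19)=490, p(20)=627, p(21)=792, p(22)=1002, p(23)=1255, p(24)=1575, p(25)=1958, p(26)=2436, p(27)=3010, p(28)=3718, p(29)=4565, p(30)=5604, p(31)=6842, p(32)=8349, p(33)=10143, p(34)=12310, p(35)=14883, p(36)=17977, p(37)=21637, p(38)=26015, p(39)=31185, p(40)=37338, p(41)=44583, p(42)=53174, p(43)=63261, p(44)=75175, p(45)=89134, p(46)=105558, p(47)=124754, p(48)=147273, p(49)=173525, p(50)=204226, p(51)=239943, p(52)=281589, p(53)=329931, p(54)=386155, p(55)=451276, p(56)=526823, p(57)=614154, p(58)=715220, p(59)=831820, p(60)=966467, p(61)=1121505, p(62)=1300156, p(63)=1505499, p(64)=1741630, p(65)=2012558, p(66)=2323520, p(67)=2679689, p(68)=3087735, p(69)=3554345, p(70)=4087968, p(71)=4697205, p(72)=5392783, p(73)=6185689, p(74)=7089500, p(75)=8118264, p(76)=9289091, p(77)=10619863, p(78)=12132164, p(79)=13848650, p(80)=15796476, p(81)=18004327, p(82)=20506255, p(83)=23338469, p(84)=26543660, p(85)=30167357, p(86)=34262962, p(87)=38887673, p(88)=44108109, p(89)=49995925, p(90)=56634173, p(91)=64112359, p(92)=72533807, p(93)=82010177, p(94)=92669720, p(95)=104651419, p(96)=118114304, p(97)=133230930, p(98)=150198136, p(99)=169229875, p(100)=190569292, p(101)=214481126, p(102)=241265379, p(103)=271248950, p(104)=304801365, p(105)=342325709, p(106)=384276336, p(107)=431149389, p(108)=483502844, p(109)=541946240, p(110)=607163746, p(111)=679903203.
Final step: p(112) = p(111) + p(110) - p(107) - p(105) + p(100) + p(97) - p(90) - p(86) + p(77) + p(72) - p(61) - p(55) + p(42) + p(35) - p(20) - p(12)
= 679903203 + 607163746 - 431149389 - 342325709 + 190569292 + 133230930 - 56634173 - 34262962 + 10619863 + 5392783 - 1121505 - 451276 + 53174 + 14883 - 627 - 77
= 761002156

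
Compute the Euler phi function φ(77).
60

77 = 7 × 11
φ(n) = n × ∏(1 - 1/p) for each prime p dividing n
φ(77) = 77 × (1 - 1/7) × (1 - 1/11) = 60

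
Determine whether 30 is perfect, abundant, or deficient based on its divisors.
abundant

Proper divisors of 30: sum = 1 + 2 + 3 + 5 + 6 + 10 + 15 = 42
Since 42 > 30, 30 is abundant.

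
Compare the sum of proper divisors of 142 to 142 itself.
deficient

Proper divisors of 142: sum = 1 + 2 + 71 = 74
Since 74 < 142, 142 is deficient.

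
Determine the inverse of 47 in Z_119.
38

gcd(47, 119) = 1, so the inverse exists.
Extended Euclidean algorithm on (119, 47):
119 = 2 × 47 + 25  ⟹  25 = (1)·119 + (-2)·47
47 = 1 × 25 + 22  ⟹  22 = (-1)·119 + (3)·47
25 = 1 × 22 + 3  ⟹  3 = (2)·119 + (-5)·47
22 = 7 × 3 + 1  ⟹  1 = (-15)·119 + (38)·47
So (38)·47 ≡ 1 (mod 119), i.e. 47^(-1) ≡ 38 (mod 119).
Check: 47 × 38 = 1786 ≡ 1 (mod 119)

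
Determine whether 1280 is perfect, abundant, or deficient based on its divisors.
abundant

Proper divisors of 1280: sum = 1 + 2 + 4 + 5 + 8 + 10 + 16 + 20 + ... + 160 + 256 + 320 + 640 (17 divisors) = 1786
Since 1786 > 1280, 1280 is abundant.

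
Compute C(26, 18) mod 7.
1

Using Lucas' theorem:
Write n=26 and k=18 in base 7:
n in base 7: [3, 5]
k in base 7: [2, 4]
C(26,18) mod 7 = ∏ C(n_i, k_i) mod 7
Digit binomials (mod 7): C(3,2) = 3; C(5,4) = 5
Product: 3 × 5 = 15 ≡ 1 (mod 7)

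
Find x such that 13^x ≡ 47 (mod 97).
84

Baby-step giant-step with step n = ⌈√97⌉ = 10.
Baby steps 13^j mod 97 (j:value) for j=0..9: 0:1, 1:13, 2:72, 3:63, 4:43, 5:74, 6:89, 7:90, 8:6, 9:78.
Giant-step multiplier: 13^(-10) ≡ 13^(96-10) = 13^86 ≡ 86 (mod 97).
Giant steps γ_i = 47·86^i mod 97: γ_0=47, γ_1=65, γ_2=61, γ_3=8, γ_4=9, γ_5=95, γ_6=22, γ_7=49, γ_8=43 (in table at j=4).
x = i·n + j = 8·10 + 4 = 84.
Check: 13^84 ≡ 47 (mod 97).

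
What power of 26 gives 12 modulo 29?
21

Baby-step giant-step with step n = ⌈√29⌉ = 6.
Baby steps 26^j mod 29 (j:value) for j=0..5: 0:1, 1:26, 2:9, 3:2, 4:23, 5:18.
Giant-step multiplier: 26^(-6) ≡ 26^(28-6) = 26^22 ≡ 22 (mod 29).
Giant steps γ_i = 12·22^i mod 29: γ_0=12, γ_1=3, γ_2=8, γ_3=2 (in table at j=3).
x = i·n + j = 3·6 + 3 = 21.
Check: 26^21 ≡ 12 (mod 29).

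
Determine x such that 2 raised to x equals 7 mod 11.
7

Baby-step giant-step with step n = ⌈√11⌉ = 4.
Baby steps 2^j mod 11 (j:value) for j=0..3: 0:1, 1:2, 2:4, 3:8.
Giant-step multiplier: 2^(-4) ≡ 2^(10-4) = 2^6 ≡ 9 (mod 11).
Giant steps γ_i = 7·9^i mod 11: γ_0=7, γ_1=8 (in table at j=3).
x = i·n + j = 1·4 + 3 = 7.
Check: 2^7 ≡ 7 (mod 11).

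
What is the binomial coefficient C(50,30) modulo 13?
2

Using Lucas' theorem:
Write n=50 and k=30 in base 13:
n in base 13: [3, 11]
k in base 13: [2, 4]
C(50,30) mod 13 = ∏ C(n_i, k_i) mod 13
Digit binomials (mod 13): C(3,2) = 3; C(11,4) = 330 ≡ 5
Product: 3 × 5 = 15 ≡ 2 (mod 13)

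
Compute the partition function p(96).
118114304

p(n) counts ways to write n as a sum of positive integers (order ignored).
Euler's pentagonal recurrence: p(k) = p(k-1) + p(k-2) - p(k-5) - p(k-7) + p(k-12) + p(k-15) - ... (offsets j(3j∓1)/2, signs ++--, p(0)=1, p(<0)=0).
DP table for k = 0..95: p(0)=1, p(1)=1, p(2)=2, p(3)=3, p(4)=5, p(5)=7, p(6)=11, p(7)=15, p(8)=22, p(9)=30, p(10)=42, p(11)=56, p(12)=77, p(13)=101, p(14)=135, p(15)=176, p(16)=231, p(17)=297, p(18)=385, p(19)=490, p(20)=627, p(21)=792, p(22)=1002, p(23)=1255, p(24)=1575, p(25)=1958, p(26)=2436, p(27)=3010, p(28)=3718, p(29)=4565, p(30)=5604, p(31)=6842, p(32)=8349, p(33)=10143, p(34)=12310, p(35)=14883, p(36)=17977, p(37)=21637, p(38)=26015, p(39)=31185, p(40)=37338, p(41)=44583, p(42)=53174, p(43)=63261, p(44)=75175, p(45)=89134, p(46)=105558, p(47)=124754, p(48)=147273, p(49)=173525, p(50)=204226, p(51)=239943, p(52)=281589, p(53)=329931, p(54)=386155, p(55)=451276, p(56)=526823, p(57)=614154, p(58)=715220, p(59)=831820, p(60)=966467, p(61)=1121505, p(62)=1300156, p(63)=1505499, p(64)=1741630, p(65)=2012558, p(66)=2323520, p(67)=2679689, p(68)=3087735, p(69)=3554345, p(70)=4087968, p(71)=4697205, p(72)=5392783, p(73)=6185689, p(74)=7089500, p(75)=8118264, p(76)=9289091, p(77)=10619863, p(78)=12132164, p(79)=13848650, p(80)=15796476, p(81)=18004327, p(82)=20506255, p(83)=23338469, p(84)=26543660, p(85)=30167357, p(86)=34262962, p(87)=38887673, p(88)=44108109, p(89)=49995925, p(90)=56634173, p(91)=64112359, p(92)=72533807, p(93)=82010177, p(94)=92669720, p(95)=104651419.
Final step: p(96) = p(95) + p(94) - p(91) - p(89) + p(84) + p(81) - p(74) - p(70) + p(61) + p(56) - p(45) - p(39) + p(26) + p(19) - p(4)
= 104651419 + 92669720 - 64112359 - 49995925 + 26543660 + 18004327 - 7089500 - 4087968 + 1121505 + 526823 - 89134 - 31185 + 2436 + 490 - 5
= 118114304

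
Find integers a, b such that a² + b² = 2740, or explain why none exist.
6² + 52² (a=6, b=52)

Factorization: 2740 = 2^2 × 5 × 137
By Fermat: n is sum of two squares iff every prime p ≡ 3 (mod 4) appears to even power.
All primes ≡ 3 (mod 4) appear to even power.
Search a = 0, 1, 2, … for 2740 - a² a perfect square: first hit at a = 6: 2740 - 36 = 2704 = 52².
2740 = 6² + 52² = 36 + 2704 ✓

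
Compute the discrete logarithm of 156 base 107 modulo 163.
34

Baby-step giant-step with step n = ⌈√163⌉ = 13.
Baby steps 107^j mod 163 (j:value) for j=0..12: 0:1, 1:107, 2:39, 3:98, 4:54, 5:73, 6:150, 7:76, 8:145, 9:30, 10:113, 11:29, 12:6.
Giant-step multiplier: 107^(-13) ≡ 107^(162-13) = 107^149 ≡ 114 (mod 163).
Giant steps γ_i = 156·114^i mod 163: γ_0=156, γ_1=17, γ_2=145 (in table at j=8).
x = i·n + j = 2·13 + 8 = 34.
Check: 107^34 ≡ 156 (mod 163).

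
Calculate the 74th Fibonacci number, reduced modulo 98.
13

Matrix identity: Q^n = [[F_(n+1), F_n], [F_n, F_(n-1)]] with Q = [[1,1],[1,0]].
n = 74 = 1001010₂. Square-and-multiply, entries mod 98:
Q^1 = [[1,1],[1,0]]
Q^2 = (Q^1)² = [[2,1],[1,1]]
Q^4 = (Q^2)² = [[5,3],[3,2]]
Q^9 = (Q^4)²·Q = [[55,34],[34,21]]
Q^18 = (Q^9)² = [[65,36],[36,29]]
Q^37 = (Q^18)²·Q = [[85,33],[33,52]]
Q^74 = (Q^37)² = [[82,13],[13,69]]
F_74 mod 98 = Q^74[0][1] = 13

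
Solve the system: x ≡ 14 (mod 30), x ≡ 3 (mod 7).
164

Using Chinese Remainder Theorem:
M = 30 × 7 = 210
M1 = 7, M2 = 30
y1 = 7^(-1) mod 30 = 13
y2 = 30^(-1) mod 7 = 4
x = (14×7×13 + 3×30×4) mod 210 = 164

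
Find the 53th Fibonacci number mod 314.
203

Matrix identity: Q^n = [[F_(n+1), F_n], [F_n, F_(n-1)]] with Q = [[1,1],[1,0]].
n = 53 = 110101₂. Square-and-multiply, entries mod 314:
Q^1 = [[1,1],[1,0]]
Q^3 = (Q^1)²·Q = [[3,2],[2,1]]
Q^6 = (Q^3)² = [[13,8],[8,5]]
Q^13 = (Q^6)²·Q = [[63,233],[233,144]]
Q^26 = (Q^13)² = [[168,189],[189,293]]
Q^53 = (Q^26)²·Q = [[40,203],[203,151]]
F_53 mod 314 = Q^53[0][1] = 203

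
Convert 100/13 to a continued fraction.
[7; 1, 2, 4]

Euclidean algorithm steps:
100 = 7 × 13 + 9
13 = 1 × 9 + 4
9 = 2 × 4 + 1
4 = 4 × 1 + 0
Continued fraction: [7; 1, 2, 4]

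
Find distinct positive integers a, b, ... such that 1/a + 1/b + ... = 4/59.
1/15 + 1/885

Greedy algorithm:
4/59: ceiling(59/4) = 15, use 1/15
1/885: ceiling(885/1) = 885, use 1/885
Result: 4/59 = 1/15 + 1/885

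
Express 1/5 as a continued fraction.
[0; 5]

Euclidean algorithm steps:
1 = 0 × 5 + 1
5 = 5 × 1 + 0
Continued fraction: [0; 5]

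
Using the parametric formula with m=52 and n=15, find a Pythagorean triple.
(2479, 1560, 2929)

Euclid's formula: a = m² - n², b = 2mn, c = m² + n²
m = 52, n = 15
a = 52² - 15² = 2704 - 225 = 2479
b = 2 × 52 × 15 = 1560
c = 52² + 15² = 2704 + 225 = 2929
Verification: 2479² + 1560² = 6145441 + 2433600 = 8579041 = 2929² ✓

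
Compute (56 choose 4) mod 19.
1

Using Lucas' theorem:
Write n=56 and k=4 in base 19:
n in base 19: [2, 18]
k in base 19: [0, 4]
C(56,4) mod 19 = ∏ C(n_i, k_i) mod 19
Digit binomials (mod 19): C(2,0) = 1; C(18,4) = 3060 ≡ 1
Product: 1 × 1 = 1 ≡ 1 (mod 19)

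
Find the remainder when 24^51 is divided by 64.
0

Repeated squaring. Binary of 51 = 110011.
24^1 ≡ 24 (mod 64); 24^2 ≡ 0 (mod 64); 24^4 ≡ 0 (mod 64); 24^8 ≡ 0 (mod 64); 24^16 ≡ 0 (mod 64); 24^32 ≡ 0 (mod 64)
24^51 = 24^1 × 24^2 × 24^16 × 24^32 ≡ 0 (mod 64)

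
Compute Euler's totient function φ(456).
144

456 = 2^3 × 3 × 19
φ(n) = n × ∏(1 - 1/p) for each prime p dividing n
φ(456) = 456 × (1 - 1/2) × (1 - 1/3) × (1 - 1/19) = 144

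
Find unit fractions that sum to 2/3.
1/2 + 1/6

Greedy algorithm:
2/3: ceiling(3/2) = 2, use 1/2
1/6: ceiling(6/1) = 6, use 1/6
Result: 2/3 = 1/2 + 1/6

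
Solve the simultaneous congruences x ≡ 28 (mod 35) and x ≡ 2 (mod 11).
343

Using Chinese Remainder Theorem:
M = 35 × 11 = 385
M1 = 11, M2 = 35
y1 = 11^(-1) mod 35 = 16
y2 = 35^(-1) mod 11 = 6
x = (28×11×16 + 2×35×6) mod 385 = 343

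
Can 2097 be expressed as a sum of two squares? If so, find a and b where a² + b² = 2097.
24² + 39² (a=24, b=39)

Factorization: 2097 = 3^2 × 233
By Fermat: n is sum of two squares iff every prime p ≡ 3 (mod 4) appears to even power.
All primes ≡ 3 (mod 4) appear to even power.
Search a = 0, 1, 2, … for 2097 - a² a perfect square: first hit at a = 24: 2097 - 576 = 1521 = 39².
2097 = 24² + 39² = 576 + 1521 ✓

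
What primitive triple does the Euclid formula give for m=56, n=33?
(2047, 3696, 4225)

Euclid's formula: a = m² - n², b = 2mn, c = m² + n²
m = 56, n = 33
a = 56² - 33² = 3136 - 1089 = 2047
b = 2 × 56 × 33 = 3696
c = 56² + 33² = 3136 + 1089 = 4225
Verification: 2047² + 3696² = 4190209 + 13660416 = 17850625 = 4225² ✓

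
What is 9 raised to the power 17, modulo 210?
39

Repeated squaring. Binary of 17 = 10001.
9^1 ≡ 9 (mod 210); 9^2 ≡ 81 (mod 210); 9^4 ≡ 51 (mod 210); 9^8 ≡ 81 (mod 210); 9^16 ≡ 51 (mod 210)
9^17 = 9^1 × 9^16 ≡ 39 (mod 210)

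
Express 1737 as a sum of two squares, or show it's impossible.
21² + 36² (a=21, b=36)

Factorization: 1737 = 3^2 × 193
By Fermat: n is sum of two squares iff every prime p ≡ 3 (mod 4) appears to even power.
All primes ≡ 3 (mod 4) appear to even power.
Search a = 0, 1, 2, … for 1737 - a² a perfect square: first hit at a = 21: 1737 - 441 = 1296 = 36².
1737 = 21² + 36² = 441 + 1296 ✓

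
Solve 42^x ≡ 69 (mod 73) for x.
44

Baby-step giant-step with step n = ⌈√73⌉ = 9.
Baby steps 42^j mod 73 (j:value) for j=0..8: 0:1, 1:42, 2:12, 3:66, 4:71, 5:62, 6:49, 7:14, 8:4.
Giant-step multiplier: 42^(-9) ≡ 42^(72-9) = 42^63 ≡ 10 (mod 73).
Giant steps γ_i = 69·10^i mod 73: γ_0=69, γ_1=33, γ_2=38, γ_3=15, γ_4=4 (in table at j=8).
x = i·n + j = 4·9 + 8 = 44.
Check: 42^44 ≡ 69 (mod 73).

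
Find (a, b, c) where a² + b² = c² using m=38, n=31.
(483, 2356, 2405)

Euclid's formula: a = m² - n², b = 2mn, c = m² + n²
m = 38, n = 31
a = 38² - 31² = 1444 - 961 = 483
b = 2 × 38 × 31 = 2356
c = 38² + 31² = 1444 + 961 = 2405
Verification: 483² + 2356² = 233289 + 5550736 = 5784025 = 2405² ✓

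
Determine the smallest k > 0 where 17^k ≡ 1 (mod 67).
33

67 is prime, so ord(17) divides φ(67) = 66.
Divisors of 66: 1, 2, 3, 6, 11, 22, 33, 66.
Repeated squaring: 17^1 ≡ 17, 17^2 ≡ 21, 17^4 ≡ 39, 17^8 ≡ 47, 17^16 ≡ 65, 17^32 ≡ 4, 17^64 ≡ 16 (mod 67).
Test 17^d mod 67 for each divisor d in increasing order:
17^1 ≡ 17
17^2 ≡ 21
17^3 = 17^2·17^1 ≡ 22
17^6 = 17^4·17^2 ≡ 15
17^11 = 17^8·17^2·17^1 ≡ 29
17^22 = 17^16·17^4·17^2 ≡ 37
17^33 = 17^32·17^1 ≡ 1  ← first divisor giving 1
The order is 33.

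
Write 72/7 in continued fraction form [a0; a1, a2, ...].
[10; 3, 2]

Euclidean algorithm steps:
72 = 10 × 7 + 2
7 = 3 × 2 + 1
2 = 2 × 1 + 0
Continued fraction: [10; 3, 2]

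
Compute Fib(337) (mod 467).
86

Matrix identity: Q^n = [[F_(n+1), F_n], [F_n, F_(n-1)]] with Q = [[1,1],[1,0]].
n = 337 = 101010001₂. Square-and-multiply, entries mod 467:
Q^1 = [[1,1],[1,0]]
Q^2 = (Q^1)² = [[2,1],[1,1]]
Q^5 = (Q^2)²·Q = [[8,5],[5,3]]
Q^10 = (Q^5)² = [[89,55],[55,34]]
Q^21 = (Q^10)²·Q = [[432,205],[205,227]]
Q^42 = (Q^21)² = [[286,132],[132,154]]
Q^84 = (Q^42)² = [[216,172],[172,44]]
Q^168 = (Q^84)² = [[119,355],[355,231]]
Q^337 = (Q^168)²·Q = [[114,86],[86,28]]
F_337 mod 467 = Q^337[0][1] = 86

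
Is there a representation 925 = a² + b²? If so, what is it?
5² + 30² (a=5, b=30)

Factorization: 925 = 5^2 × 37
By Fermat: n is sum of two squares iff every prime p ≡ 3 (mod 4) appears to even power.
All primes ≡ 3 (mod 4) appear to even power.
Search a = 0, 1, 2, … for 925 - a² a perfect square: first hit at a = 5: 925 - 25 = 900 = 30².
925 = 5² + 30² = 25 + 900 ✓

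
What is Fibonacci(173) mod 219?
200

Matrix identity: Q^n = [[F_(n+1), F_n], [F_n, F_(n-1)]] with Q = [[1,1],[1,0]].
n = 173 = 10101101₂. Square-and-multiply, entries mod 219:
Q^1 = [[1,1],[1,0]]
Q^2 = (Q^1)² = [[2,1],[1,1]]
Q^5 = (Q^2)²·Q = [[8,5],[5,3]]
Q^10 = (Q^5)² = [[89,55],[55,34]]
Q^21 = (Q^10)²·Q = [[191,215],[215,195]]
Q^43 = (Q^21)²·Q = [[132,143],[143,208]]
Q^86 = (Q^43)² = [[205,2],[2,203]]
Q^173 = (Q^86)²·Q = [[140,200],[200,159]]
F_173 mod 219 = Q^173[0][1] = 200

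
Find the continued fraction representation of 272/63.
[4; 3, 6, 1, 2]

Euclidean algorithm steps:
272 = 4 × 63 + 20
63 = 3 × 20 + 3
20 = 6 × 3 + 2
3 = 1 × 2 + 1
2 = 2 × 1 + 0
Continued fraction: [4; 3, 6, 1, 2]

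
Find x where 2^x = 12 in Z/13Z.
6

Baby-step giant-step with step n = ⌈√13⌉ = 4.
Baby steps 2^j mod 13 (j:value) for j=0..3: 0:1, 1:2, 2:4, 3:8.
Giant-step multiplier: 2^(-4) ≡ 2^(12-4) = 2^8 ≡ 9 (mod 13).
Giant steps γ_i = 12·9^i mod 13: γ_0=12, γ_1=4 (in table at j=2).
x = i·n + j = 1·4 + 2 = 6.
Check: 2^6 ≡ 12 (mod 13).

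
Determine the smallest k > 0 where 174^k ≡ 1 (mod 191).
190

191 is prime, so ord(174) divides φ(191) = 190.
Divisors of 190: 1, 2, 5, 10, 19, 38, 95, 190.
Repeated squaring: 174^1 ≡ 174, 174^2 ≡ 98, 174^4 ≡ 54, 174^8 ≡ 51, 174^16 ≡ 118, 174^32 ≡ 172, 174^64 ≡ 170, 174^128 ≡ 59 (mod 191).
Test 174^d mod 191 for each divisor d in increasing order:
174^1 ≡ 174
174^2 ≡ 98
174^5 = 174^4·174^1 ≡ 37
174^10 = 174^8·174^2 ≡ 32
174^19 = 174^16·174^2·174^1 ≡ 142
174^38 = 174^32·174^4·174^2 ≡ 109
174^95 = 174^64·174^16·174^8·174^4·174^2·174^1 ≡ 190
174^190 = 174^128·174^32·174^16·174^8·174^4·174^2 ≡ 1  ← first divisor giving 1
The order is 190.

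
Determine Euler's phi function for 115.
88

115 = 5 × 23
φ(n) = n × ∏(1 - 1/p) for each prime p dividing n
φ(115) = 115 × (1 - 1/5) × (1 - 1/23) = 88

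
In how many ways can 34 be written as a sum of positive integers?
12310

p(n) counts ways to write n as a sum of positive integers (order ignored).
Euler's pentagonal recurrence: p(k) = p(k-1) + p(k-2) - p(k-5) - p(k-7) + p(k-12) + p(k-15) - ... (offsets j(3j∓1)/2, signs ++--, p(0)=1, p(<0)=0).
DP table for k = 0..33: p(0)=1, p(1)=1, p(2)=2, p(3)=3, p(4)=5, p(5)=7, p(6)=11, p(7)=15, p(8)=22, p(9)=30, p(10)=42, p(11)=56, p(12)=77, p(13)=101, p(14)=135, p(15)=176, p(16)=231, p(17)=297, p(18)=385, p(19)=490, p(20)=627, p(21)=792, p(22)=1002, p(23)=1255, p(24)=1575, p(25)=1958, p(26)=2436, p(27)=3010, p(28)=3718, p(29)=4565, p(30)=5604, p(31)=6842, p(32)=8349, p(33)=10143.
Final step: p(34) = p(33) + p(32) - p(29) - p(27) + p(22) + p(19) - p(12) - p(8)
= 10143 + 8349 - 4565 - 3010 + 1002 + 490 - 77 - 22
= 12310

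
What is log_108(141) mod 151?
79

Baby-step giant-step with step n = ⌈√151⌉ = 13.
Baby steps 108^j mod 151 (j:value) for j=0..12: 0:1, 1:108, 2:37, 3:70, 4:10, 5:23, 6:68, 7:96, 8:100, 9:79, 10:76, 11:54, 12:94.
Giant-step multiplier: 108^(-13) ≡ 108^(150-13) = 108^137 ≡ 82 (mod 151).
Giant steps γ_i = 141·82^i mod 151: γ_0=141, γ_1=86, γ_2=106, γ_3=85, γ_4=24, γ_5=5, γ_6=108 (in table at j=1).
x = i·n + j = 6·13 + 1 = 79.
Check: 108^79 ≡ 141 (mod 151).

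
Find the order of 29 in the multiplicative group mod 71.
35

71 is prime, so ord(29) divides φ(71) = 70.
Divisors of 70: 1, 2, 5, 7, 10, 14, 35, 70.
Repeated squaring: 29^1 ≡ 29, 29^2 ≡ 60, 29^4 ≡ 50, 29^8 ≡ 15, 29^16 ≡ 12, 29^32 ≡ 2, 29^64 ≡ 4 (mod 71).
Test 29^d mod 71 for each divisor d in increasing order:
29^1 ≡ 29
29^2 ≡ 60
29^5 = 29^4·29^1 ≡ 30
29^7 = 29^4·29^2·29^1 ≡ 25
29^10 = 29^8·29^2 ≡ 48
29^14 = 29^8·29^4·29^2 ≡ 57
29^35 = 29^32·29^2·29^1 ≡ 1  ← first divisor giving 1
The order is 35.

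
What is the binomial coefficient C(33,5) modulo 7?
1

Using Lucas' theorem:
Write n=33 and k=5 in base 7:
n in base 7: [4, 5]
k in base 7: [0, 5]
C(33,5) mod 7 = ∏ C(n_i, k_i) mod 7
Digit binomials (mod 7): C(4,0) = 1; C(5,5) = 1
Product: 1 × 1 = 1 ≡ 1 (mod 7)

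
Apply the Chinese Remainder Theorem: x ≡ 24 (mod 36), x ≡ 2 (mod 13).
132

Using Chinese Remainder Theorem:
M = 36 × 13 = 468
M1 = 13, M2 = 36
y1 = 13^(-1) mod 36 = 25
y2 = 36^(-1) mod 13 = 4
x = (24×13×25 + 2×36×4) mod 468 = 132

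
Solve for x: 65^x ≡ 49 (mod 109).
64

Baby-step giant-step with step n = ⌈√109⌉ = 11.
Baby steps 65^j mod 109 (j:value) for j=0..10: 0:1, 1:65, 2:83, 3:54, 4:22, 5:13, 6:82, 7:98, 8:48, 9:68, 10:60.
Giant-step multiplier: 65^(-11) ≡ 65^(108-11) = 65^97 ≡ 59 (mod 109).
Giant steps γ_i = 49·59^i mod 109: γ_0=49, γ_1=57, γ_2=93, γ_3=37, γ_4=3, γ_5=68 (in table at j=9).
x = i·n + j = 5·11 + 9 = 64.
Check: 65^64 ≡ 49 (mod 109).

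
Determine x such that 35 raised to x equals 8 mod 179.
159

Baby-step giant-step with step n = ⌈√179⌉ = 14.
Baby steps 35^j mod 179 (j:value) for j=0..13: 0:1, 1:35, 2:151, 3:94, 4:68, 5:53, 6:65, 7:127, 8:149, 9:24, 10:124, 11:44, 12:108, 13:21.
Giant-step multiplier: 35^(-14) ≡ 35^(178-14) = 35^164 ≡ 66 (mod 179).
Giant steps γ_i = 8·66^i mod 179: γ_0=8, γ_1=170, γ_2=122, γ_3=176, γ_4=160, γ_5=178, γ_6=113, γ_7=119, γ_8=157, γ_9=159, γ_10=112, γ_11=53 (in table at j=5).
x = i·n + j = 11·14 + 5 = 159.
Check: 35^159 ≡ 8 (mod 179).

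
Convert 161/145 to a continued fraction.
[1; 9, 16]

Euclidean algorithm steps:
161 = 1 × 145 + 16
145 = 9 × 16 + 1
16 = 16 × 1 + 0
Continued fraction: [1; 9, 16]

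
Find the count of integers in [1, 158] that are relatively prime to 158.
78

158 = 2 × 79
φ(n) = n × ∏(1 - 1/p) for each prime p dividing n
φ(158) = 158 × (1 - 1/2) × (1 - 1/79) = 78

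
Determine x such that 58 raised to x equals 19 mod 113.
103

Baby-step giant-step with step n = ⌈√113⌉ = 11.
Baby steps 58^j mod 113 (j:value) for j=0..10: 0:1, 1:58, 2:87, 3:74, 4:111, 5:110, 6:52, 7:78, 8:4, 9:6, 10:9.
Giant-step multiplier: 58^(-11) ≡ 58^(112-11) = 58^101 ≡ 21 (mod 113).
Giant steps γ_i = 19·21^i mod 113: γ_0=19, γ_1=60, γ_2=17, γ_3=18, γ_4=39, γ_5=28, γ_6=23, γ_7=31, γ_8=86, γ_9=111 (in table at j=4).
x = i·n + j = 9·11 + 4 = 103.
Check: 58^103 ≡ 19 (mod 113).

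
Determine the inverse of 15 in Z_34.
25

gcd(15, 34) = 1, so the inverse exists.
Extended Euclidean algorithm on (34, 15):
34 = 2 × 15 + 4  ⟹  4 = (1)·34 + (-2)·15
15 = 3 × 4 + 3  ⟹  3 = (-3)·34 + (7)·15
4 = 1 × 3 + 1  ⟹  1 = (4)·34 + (-9)·15
So (-9)·15 ≡ 1 (mod 34), i.e. 15^(-1) ≡ -9 ≡ 25 (mod 34).
Check: 15 × 25 = 375 ≡ 1 (mod 34)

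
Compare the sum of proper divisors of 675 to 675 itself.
deficient

Proper divisors of 675: sum = 1 + 3 + 5 + 9 + 15 + 25 + 27 + 45 + 75 + 135 + 225 = 565
Since 565 < 675, 675 is deficient.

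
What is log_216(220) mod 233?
86

Baby-step giant-step with step n = ⌈√233⌉ = 16.
Baby steps 216^j mod 233 (j:value) for j=0..15: 0:1, 1:216, 2:56, 3:213, 4:107, 5:45, 6:167, 7:190, 8:32, 9:155, 10:161, 11:59, 12:162, 13:42, 14:218, 15:22.
Giant-step multiplier: 216^(-16) ≡ 216^(232-16) = 216^216 ≡ 38 (mod 233).
Giant steps γ_i = 220·38^i mod 233: γ_0=220, γ_1=205, γ_2=101, γ_3=110, γ_4=219, γ_5=167 (in table at j=6).
x = i·n + j = 5·16 + 6 = 86.
Check: 216^86 ≡ 220 (mod 233).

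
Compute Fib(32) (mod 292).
281

Matrix identity: Q^n = [[F_(n+1), F_n], [F_n, F_(n-1)]] with Q = [[1,1],[1,0]].
n = 32 = 100000₂. Square-and-multiply, entries mod 292:
Q^1 = [[1,1],[1,0]]
Q^2 = (Q^1)² = [[2,1],[1,1]]
Q^4 = (Q^2)² = [[5,3],[3,2]]
Q^8 = (Q^4)² = [[34,21],[21,13]]
Q^16 = (Q^8)² = [[137,111],[111,26]]
Q^32 = (Q^16)² = [[138,281],[281,149]]
F_32 mod 292 = Q^32[0][1] = 281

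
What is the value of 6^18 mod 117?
90

Repeated squaring. Binary of 18 = 10010.
6^1 ≡ 6 (mod 117); 6^2 ≡ 36 (mod 117); 6^4 ≡ 9 (mod 117); 6^8 ≡ 81 (mod 117); 6^16 ≡ 9 (mod 117)
6^18 = 6^2 × 6^16 ≡ 90 (mod 117)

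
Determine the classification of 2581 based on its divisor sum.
deficient

Proper divisors of 2581: sum = 1 + 29 + 89 = 119
Since 119 < 2581, 2581 is deficient.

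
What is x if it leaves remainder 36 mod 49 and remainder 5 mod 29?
1310

Using Chinese Remainder Theorem:
M = 49 × 29 = 1421
M1 = 29, M2 = 49
y1 = 29^(-1) mod 49 = 22
y2 = 49^(-1) mod 29 = 16
x = (36×29×22 + 5×49×16) mod 1421 = 1310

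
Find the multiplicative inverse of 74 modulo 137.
50

gcd(74, 137) = 1, so the inverse exists.
Extended Euclidean algorithm on (137, 74):
137 = 1 × 74 + 63  ⟹  63 = (1)·137 + (-1)·74
74 = 1 × 63 + 11  ⟹  11 = (-1)·137 + (2)·74
63 = 5 × 11 + 8  ⟹  8 = (6)·137 + (-11)·74
11 = 1 × 8 + 3  ⟹  3 = (-7)·137 + (13)·74
8 = 2 × 3 + 2  ⟹  2 = (20)·137 + (-37)·74
3 = 1 × 2 + 1  ⟹  1 = (-27)·137 + (50)·74
So (50)·74 ≡ 1 (mod 137), i.e. 74^(-1) ≡ 50 (mod 137).
Check: 74 × 50 = 3700 ≡ 1 (mod 137)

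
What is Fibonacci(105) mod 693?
412

Matrix identity: Q^n = [[F_(n+1), F_n], [F_n, F_(n-1)]] with Q = [[1,1],[1,0]].
n = 105 = 1101001₂. Square-and-multiply, entries mod 693:
Q^1 = [[1,1],[1,0]]
Q^3 = (Q^1)²·Q = [[3,2],[2,1]]
Q^6 = (Q^3)² = [[13,8],[8,5]]
Q^13 = (Q^6)²·Q = [[377,233],[233,144]]
Q^26 = (Q^13)² = [[299,118],[118,181]]
Q^52 = (Q^26)² = [[68,507],[507,254]]
Q^105 = (Q^52)²·Q = [[118,412],[412,399]]
F_105 mod 693 = Q^105[0][1] = 412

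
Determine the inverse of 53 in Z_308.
93

gcd(53, 308) = 1, so the inverse exists.
Extended Euclidean algorithm on (308, 53):
308 = 5 × 53 + 43  ⟹  43 = (1)·308 + (-5)·53
53 = 1 × 43 + 10  ⟹  10 = (-1)·308 + (6)·53
43 = 4 × 10 + 3  ⟹  3 = (5)·308 + (-29)·53
10 = 3 × 3 + 1  ⟹  1 = (-16)·308 + (93)·53
So (93)·53 ≡ 1 (mod 308), i.e. 53^(-1) ≡ 93 (mod 308).
Check: 53 × 93 = 4929 ≡ 1 (mod 308)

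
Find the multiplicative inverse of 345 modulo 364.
249

gcd(345, 364) = 1, so the inverse exists.
Extended Euclidean algorithm on (364, 345):
364 = 1 × 345 + 19  ⟹  19 = (1)·364 + (-1)·345
345 = 18 × 19 + 3  ⟹  3 = (-18)·364 + (19)·345
19 = 6 × 3 + 1  ⟹  1 = (109)·364 + (-115)·345
So (-115)·345 ≡ 1 (mod 364), i.e. 345^(-1) ≡ -115 ≡ 249 (mod 364).
Check: 345 × 249 = 85905 ≡ 1 (mod 364)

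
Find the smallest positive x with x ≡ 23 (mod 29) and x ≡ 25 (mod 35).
690

Using Chinese Remainder Theorem:
M = 29 × 35 = 1015
M1 = 35, M2 = 29
y1 = 35^(-1) mod 29 = 5
y2 = 29^(-1) mod 35 = 29
x = (23×35×5 + 25×29×29) mod 1015 = 690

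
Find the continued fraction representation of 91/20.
[4; 1, 1, 4, 2]

Euclidean algorithm steps:
91 = 4 × 20 + 11
20 = 1 × 11 + 9
11 = 1 × 9 + 2
9 = 4 × 2 + 1
2 = 2 × 1 + 0
Continued fraction: [4; 1, 1, 4, 2]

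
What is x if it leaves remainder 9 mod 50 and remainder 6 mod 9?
159

Using Chinese Remainder Theorem:
M = 50 × 9 = 450
M1 = 9, M2 = 50
y1 = 9^(-1) mod 50 = 39
y2 = 50^(-1) mod 9 = 2
x = (9×9×39 + 6×50×2) mod 450 = 159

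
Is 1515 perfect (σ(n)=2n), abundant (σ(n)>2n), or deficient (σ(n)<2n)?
deficient

Proper divisors of 1515: sum = 1 + 3 + 5 + 15 + 101 + 303 + 505 = 933
Since 933 < 1515, 1515 is deficient.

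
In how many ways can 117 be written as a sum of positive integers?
1327710076

p(n) counts ways to write n as a sum of positive integers (order ignored).
Euler's pentagonal recurrence: p(k) = p(k-1) + p(k-2) - p(k-5) - p(k-7) + p(k-12) + p(k-15) - ... (offsets j(3j∓1)/2, signs ++--, p(0)=1, p(<0)=0).
DP table for k = 0..116: p(0)=1, p(1)=1, p(2)=2, p(3)=3, p(4)=5, p(5)=7, p(6)=11, p(7)=15, p(8)=22, p(9)=30, p(10)=42, p(11)=56, p(12)=77, p(13)=101, p(14)=135, p(15)=176, p(16)=231, p(17)=297, p(18)=385, p(19)=490, p(20)=627, p(21)=792, p(22)=1002, p(23)=1255, p(24)=1575, p(25)=1958, p(26)=2436, p(27)=3010, p(28)=3718, p(29)=4565, p(30)=5604, p(31)=6842, p(32)=8349, p(33)=10143, p(34)=12310, p(35)=14883, p(36)=17977, p(37)=21637, p(38)=26015, p(39)=31185, p(40)=37338, p(41)=44583, p(42)=53174, p(43)=63261, p(44)=75175, p(45)=89134, p(46)=105558, p(47)=124754, p(48)=147273, p(49)=173525, p(50)=204226, p(51)=239943, p(52)=281589, p(53)=329931, p(54)=386155, p(55)=451276, p(56)=526823, p(57)=614154, p(58)=715220, p(59)=831820, p(60)=966467, p(61)=1121505, p(62)=1300156, p(63)=1505499, p(64)=1741630, p(65)=2012558, p(66)=2323520, p(67)=2679689, p(68)=3087735, p(69)=3554345, p(70)=4087968, p(71)=4697205, p(72)=5392783, p(73)=6185689, p(74)=7089500, p(75)=8118264, p(76)=9289091, p(77)=10619863, p(78)=12132164, p(79)=13848650, p(80)=15796476, p(81)=18004327, p(82)=20506255, p(83)=23338469, p(84)=26543660, p(85)=30167357, p(86)=34262962, p(87)=38887673, p(88)=44108109, p(89)=49995925, p(90)=56634173, p(91)=64112359, p(92)=72533807, p(93)=82010177, p(94)=92669720, p(95)=104651419, p(96)=118114304, p(97)=133230930, p(98)=150198136, p(99)=169229875, p(100)=190569292, p(101)=214481126, p(102)=241265379, p(103)=271248950, p(104)=304801365, p(105)=342325709, p(106)=384276336, p(107)=431149389, p(108)=483502844, p(109)=541946240, p(110)=607163746, p(111)=679903203, p(112)=761002156, p(113)=851376628, p(114)=952050665, p(115)=1064144451, p(116)=1188908248.
Final step: p(117) = p(116) + p(115) - p(112) - p(110) + p(105) + p(102) - p(95) - p(91) + p(82) + p(77) - p(66) - p(60) + p(47) + p(40) - p(25) - p(17) + p(0)
= 1188908248 + 1064144451 - 761002156 - 607163746 + 342325709 + 241265379 - 104651419 - 64112359 + 20506255 + 10619863 - 2323520 - 966467 + 124754 + 37338 - 1958 - 297 + 1
= 1327710076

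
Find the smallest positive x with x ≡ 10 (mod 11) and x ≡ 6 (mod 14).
76

Using Chinese Remainder Theorem:
M = 11 × 14 = 154
M1 = 14, M2 = 11
y1 = 14^(-1) mod 11 = 4
y2 = 11^(-1) mod 14 = 9
x = (10×14×4 + 6×11×9) mod 154 = 76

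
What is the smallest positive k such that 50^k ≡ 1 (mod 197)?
196

197 is prime, so ord(50) divides φ(197) = 196.
Divisors of 196: 1, 2, 4, 7, 14, 28, 49, 98, 196.
Repeated squaring: 50^1 ≡ 50, 50^2 ≡ 136, 50^4 ≡ 175, 50^8 ≡ 90, 50^16 ≡ 23, 50^32 ≡ 135, 50^64 ≡ 101, 50^128 ≡ 154 (mod 197).
Test 50^d mod 197 for each divisor d in increasing order:
50^1 ≡ 50
50^2 ≡ 136
50^4 ≡ 175
50^7 = 50^4·50^2·50^1 ≡ 120
50^14 = 50^8·50^4·50^2 ≡ 19
50^28 = 50^16·50^8·50^4 ≡ 164
50^49 = 50^32·50^16·50^1 ≡ 14
50^98 = 50^64·50^32·50^2 ≡ 196
50^196 = 50^128·50^64·50^4 ≡ 1  ← first divisor giving 1
The order is 196.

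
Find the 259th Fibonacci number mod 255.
251

Matrix identity: Q^n = [[F_(n+1), F_n], [F_n, F_(n-1)]] with Q = [[1,1],[1,0]].
n = 259 = 100000011₂. Square-and-multiply, entries mod 255:
Q^1 = [[1,1],[1,0]]
Q^2 = (Q^1)² = [[2,1],[1,1]]
Q^4 = (Q^2)² = [[5,3],[3,2]]
Q^8 = (Q^4)² = [[34,21],[21,13]]
Q^16 = (Q^8)² = [[67,222],[222,100]]
Q^32 = (Q^16)² = [[223,99],[99,124]]
Q^64 = (Q^32)² = [[115,183],[183,187]]
Q^129 = (Q^64)²·Q = [[235,49],[49,186]]
Q^259 = (Q^129)²·Q = [[225,251],[251,229]]
F_259 mod 255 = Q^259[0][1] = 251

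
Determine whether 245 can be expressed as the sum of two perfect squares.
7² + 14² (a=7, b=14)

Factorization: 245 = 5 × 7^2
By Fermat: n is sum of two squares iff every prime p ≡ 3 (mod 4) appears to even power.
All primes ≡ 3 (mod 4) appear to even power.
Search a = 0, 1, 2, … for 245 - a² a perfect square: first hit at a = 7: 245 - 49 = 196 = 14².
245 = 7² + 14² = 49 + 196 ✓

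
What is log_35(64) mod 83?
40

Baby-step giant-step with step n = ⌈√83⌉ = 10.
Baby steps 35^j mod 83 (j:value) for j=0..9: 0:1, 1:35, 2:63, 3:47, 4:68, 5:56, 6:51, 7:42, 8:59, 9:73.
Giant-step multiplier: 35^(-10) ≡ 35^(82-10) = 35^72 ≡ 23 (mod 83).
Giant steps γ_i = 64·23^i mod 83: γ_0=64, γ_1=61, γ_2=75, γ_3=65, γ_4=1 (in table at j=0).
x = i·n + j = 4·10 + 0 = 40.
Check: 35^40 ≡ 64 (mod 83).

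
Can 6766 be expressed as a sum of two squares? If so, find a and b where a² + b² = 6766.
Not possible

Factorization: 6766 = 2 × 17 × 199
By Fermat: n is sum of two squares iff every prime p ≡ 3 (mod 4) appears to even power.
Prime(s) ≡ 3 (mod 4) with odd exponent: [(199, 1)]
Therefore 6766 cannot be expressed as a² + b².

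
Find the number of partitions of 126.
3519222692

p(n) counts ways to write n as a sum of positive integers (order ignored).
Euler's pentagonal recurrence: p(k) = p(k-1) + p(k-2) - p(k-5) - p(k-7) + p(k-12) + p(k-15) - ... (offsets j(3j∓1)/2, signs ++--, p(0)=1, p(<0)=0).
DP table for k = 0..125: p(0)=1, p(1)=1, p(2)=2, p(3)=3, p(4)=5, p(5)=7, p(6)=11, p(7)=15, p(8)=22, p(9)=30, p(10)=42, p(11)=56, p(12)=77, p(13)=101, p(14)=135, p(15)=176, p(16)=231, p(17)=297, p(18)=385, p(19)=490, p(20)=627, p(21)=792, p(22)=1002, p(23)=1255, p(24)=1575, p(25)=1958, p(26)=2436, p(27)=3010, p(28)=3718, p(29)=4565, p(30)=5604, p(31)=6842, p(32)=8349, p(33)=10143, p(34)=12310, p(35)=14883, p(36)=17977, p(37)=21637, p(38)=26015, p(39)=31185, p(40)=37338, p(41)=44583, p(42)=53174, p(43)=63261, p(44)=75175, p(45)=89134, p(46)=105558, p(47)=124754, p(48)=147273, p(49)=173525, p(50)=204226, p(51)=239943, p(52)=281589, p(53)=329931, p(54)=386155, p(55)=451276, p(56)=526823, p(57)=614154, p(58)=715220, p(59)=831820, p(60)=966467, p(61)=1121505, p(62)=1300156, p(63)=1505499, p(64)=1741630, p(65)=2012558, p(66)=2323520, p(67)=2679689, p(68)=3087735, p(69)=3554345, p(70)=4087968, p(71)=4697205, p(72)=5392783, p(73)=6185689, p(74)=7089500, p(75)=8118264, p(76)=9289091, p(77)=10619863, p(78)=12132164, p(79)=13848650, p(80)=15796476, p(81)=18004327, p(82)=20506255, p(83)=23338469, p(84)=26543660, p(85)=30167357, p(86)=34262962, p(87)=38887673, p(88)=44108109, p(89)=49995925, p(90)=56634173, p(91)=64112359, p(92)=72533807, p(93)=82010177, p(94)=92669720, p(95)=104651419, p(96)=118114304, p(97)=133230930, p(98)=150198136, p(99)=169229875, p(100)=190569292, p(101)=214481126, p(102)=241265379, p(103)=271248950, p(104)=304801365, p(105)=342325709, p(106)=384276336, p(107)=431149389, p(108)=483502844, p(109)=541946240, p(110)=607163746, p(111)=679903203, p(112)=761002156, p(113)=851376628, p(114)=952050665, p(115)=1064144451, p(116)=1188908248, p(117)=1327710076, p(118)=1482074143, p(119)=1653668665, p(120)=1844349560, p(121)=2056148051, p(122)=2291320912, p(123)=2552338241, p(124)=2841940500, p(125)=3163127352.
Final step: p(126) = p(125) + p(124) - p(121) - p(119) + p(114) + p(111) - p(104) - p(100) + p(91) + p(86) - p(75) - p(69) + p(56) + p(49) - p(34) - p(26) + p(9) + p(0)
= 3163127352 + 2841940500 - 2056148051 - 1653668665 + 952050665 + 679903203 - 304801365 - 190569292 + 64112359 + 34262962 - 8118264 - 3554345 + 526823 + 173525 - 12310 - 2436 + 30 + 1
= 3519222692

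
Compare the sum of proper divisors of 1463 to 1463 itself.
deficient

Proper divisors of 1463: sum = 1 + 7 + 11 + 19 + 77 + 133 + 209 = 457
Since 457 < 1463, 1463 is deficient.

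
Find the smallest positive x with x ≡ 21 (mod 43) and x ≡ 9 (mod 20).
709

Using Chinese Remainder Theorem:
M = 43 × 20 = 860
M1 = 20, M2 = 43
y1 = 20^(-1) mod 43 = 28
y2 = 43^(-1) mod 20 = 7
x = (21×20×28 + 9×43×7) mod 860 = 709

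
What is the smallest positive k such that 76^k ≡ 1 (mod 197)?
49

197 is prime, so ord(76) divides φ(197) = 196.
Divisors of 196: 1, 2, 4, 7, 14, 28, 49, 98, 196.
Repeated squaring: 76^1 ≡ 76, 76^2 ≡ 63, 76^4 ≡ 29, 76^8 ≡ 53, 76^16 ≡ 51, 76^32 ≡ 40, 76^64 ≡ 24, 76^128 ≡ 182 (mod 197).
Test 76^d mod 197 for each divisor d in increasing order:
76^1 ≡ 76
76^2 ≡ 63
76^4 ≡ 29
76^7 = 76^4·76^2·76^1 ≡ 164
76^14 = 76^8·76^4·76^2 ≡ 104
76^28 = 76^16·76^8·76^4 ≡ 178
76^49 = 76^32·76^16·76^1 ≡ 1  ← first divisor giving 1
The order is 49.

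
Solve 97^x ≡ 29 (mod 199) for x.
194

Baby-step giant-step with step n = ⌈√199⌉ = 15.
Baby steps 97^j mod 199 (j:value) for j=0..14: 0:1, 1:97, 2:56, 3:59, 4:151, 5:120, 6:98, 7:153, 8:115, 9:11, 10:72, 11:19, 12:52, 13:69, 14:126.
Giant-step multiplier: 97^(-15) ≡ 97^(198-15) = 97^183 ≡ 12 (mod 199).
Giant steps γ_i = 29·12^i mod 199: γ_0=29, γ_1=149, γ_2=196, γ_3=163, γ_4=165, γ_5=189, γ_6=79, γ_7=152, γ_8=33, γ_9=197, γ_10=175, γ_11=110, γ_12=126 (in table at j=14).
x = i·n + j = 12·15 + 14 = 194.
Check: 97^194 ≡ 29 (mod 199).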